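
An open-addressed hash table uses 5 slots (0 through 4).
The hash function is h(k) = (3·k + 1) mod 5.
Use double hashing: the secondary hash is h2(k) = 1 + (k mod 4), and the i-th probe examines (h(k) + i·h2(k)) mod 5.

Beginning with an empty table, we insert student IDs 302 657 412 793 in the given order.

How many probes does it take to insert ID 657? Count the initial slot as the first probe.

302 hashes to 2; slot 2 is free → place at 2.
657 hashes to 2, h2=2; 2 taken → place at 4.
412 hashes to 2, h2=1; 2 taken → place at 3.
793 hashes to 0; slot 0 is free → place at 0.
Table: [793, ., 302, 412, 657]

2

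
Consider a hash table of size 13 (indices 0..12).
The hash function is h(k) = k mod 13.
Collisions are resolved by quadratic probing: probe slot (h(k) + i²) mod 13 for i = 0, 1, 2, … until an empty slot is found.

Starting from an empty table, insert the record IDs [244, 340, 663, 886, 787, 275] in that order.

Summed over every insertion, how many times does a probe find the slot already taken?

244: h=10 => slot 10
340: h=2 => slot 2
663: h=0 => slot 0
886: h=2, probe 2,3 => slot 3
787: h=7 => slot 7
275: h=2, probe 2,3,6 => slot 6
Table: [663, _, 340, 886, _, _, 275, 787, _, _, 244, _, _]

3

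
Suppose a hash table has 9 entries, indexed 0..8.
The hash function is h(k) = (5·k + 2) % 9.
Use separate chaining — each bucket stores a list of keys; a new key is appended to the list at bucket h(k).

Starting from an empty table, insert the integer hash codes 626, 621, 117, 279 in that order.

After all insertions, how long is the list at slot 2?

626 → bucket 0
621 → bucket 2
117 → bucket 2 (collision)
279 → bucket 2 (collision)
Final buckets:
0: 626
1: _
2: 621 -> 117 -> 279
3: _
4: _
5: _
6: _
7: _
8: _

3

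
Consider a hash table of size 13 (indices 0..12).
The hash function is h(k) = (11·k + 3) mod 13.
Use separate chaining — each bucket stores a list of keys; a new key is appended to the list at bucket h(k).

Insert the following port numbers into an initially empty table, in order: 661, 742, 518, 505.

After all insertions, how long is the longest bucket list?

3

Insert 661: h=7, bucket 7 empty -> new chain.
Insert 742: h=1, bucket 1 empty -> new chain.
Insert 518: h=7, bucket 7 nonempty -> append to chain.
Insert 505: h=7, bucket 7 nonempty -> append to chain.
Final buckets:
0: -
1: 742
2: -
3: -
4: -
5: -
6: -
7: 661 -> 518 -> 505
8: -
9: -
10: -
11: -
12: -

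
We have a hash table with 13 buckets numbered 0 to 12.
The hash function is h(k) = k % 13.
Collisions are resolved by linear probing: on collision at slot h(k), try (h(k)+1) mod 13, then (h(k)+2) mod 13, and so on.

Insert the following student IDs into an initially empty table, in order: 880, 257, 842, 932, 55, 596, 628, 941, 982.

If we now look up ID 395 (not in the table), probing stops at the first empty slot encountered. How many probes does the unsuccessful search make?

880: h=9 -> slot 9
257: h=10 -> slot 10
842: h=10, probe 10,11 -> slot 11
932: h=9, probe 9,10,11,12 -> slot 12
55: h=3 -> slot 3
596: h=11, probe 11,12,0 -> slot 0
628: h=4 -> slot 4
941: h=5 -> slot 5
982: h=7 -> slot 7
Table: [596, ∅, ∅, 55, 628, 941, ∅, 982, ∅, 880, 257, 842, 932]
Lookup 395: h=5, probe 5,6 → slot 6 empty, not found.

2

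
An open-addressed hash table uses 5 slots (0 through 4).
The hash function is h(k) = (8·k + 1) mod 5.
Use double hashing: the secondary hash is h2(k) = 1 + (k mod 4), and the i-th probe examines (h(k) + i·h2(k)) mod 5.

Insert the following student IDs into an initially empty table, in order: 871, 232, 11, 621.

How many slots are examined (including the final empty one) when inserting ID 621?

Insert 871: h=4, slot 4 empty -> index 4.
Insert 232: h=2, slot 2 empty -> index 2.
Insert 11: h=4, h2=4, slot 4 occupied -> index 3.
Insert 621: h=4, h2=2, slot 4 occupied -> index 1.
Table: [∅, 621, 232, 11, 871]

2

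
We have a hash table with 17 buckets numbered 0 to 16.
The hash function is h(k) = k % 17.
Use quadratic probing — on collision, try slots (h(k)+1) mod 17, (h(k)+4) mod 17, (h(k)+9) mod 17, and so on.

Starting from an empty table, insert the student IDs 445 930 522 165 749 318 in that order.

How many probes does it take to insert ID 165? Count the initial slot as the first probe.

3

445: h=3 => slot 3
930: h=12 => slot 12
522: h=12, probe 12,13 => slot 13
165: h=12, probe 12,13,16 => slot 16
749: h=1 => slot 1
318: h=12, probe 12,13,16,4 => slot 4
Table: [∅, 749, ∅, 445, 318, ∅, ∅, ∅, ∅, ∅, ∅, ∅, 930, 522, ∅, ∅, 165]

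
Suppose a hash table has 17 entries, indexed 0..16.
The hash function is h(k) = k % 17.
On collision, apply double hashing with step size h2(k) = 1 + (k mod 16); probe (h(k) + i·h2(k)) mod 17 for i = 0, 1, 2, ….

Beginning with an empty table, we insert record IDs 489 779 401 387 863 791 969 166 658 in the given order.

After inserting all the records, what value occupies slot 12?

863

489: h=13 -> slot 13
779: h=14 -> slot 14
401: h=10 -> slot 10
387: h=13, h2=4, probe 13,0 -> slot 0
863: h=13, h2=16, probe 13,12 -> slot 12
791: h=9 -> slot 9
969: h=0, h2=10, probe 0,10,3 -> slot 3
166: h=13, h2=7, probe 13,3,10,0,7 -> slot 7
658: h=12, h2=3, probe 12,15 -> slot 15
Table: [387, -, -, 969, -, -, -, 166, -, 791, 401, -, 863, 489, 779, 658, -]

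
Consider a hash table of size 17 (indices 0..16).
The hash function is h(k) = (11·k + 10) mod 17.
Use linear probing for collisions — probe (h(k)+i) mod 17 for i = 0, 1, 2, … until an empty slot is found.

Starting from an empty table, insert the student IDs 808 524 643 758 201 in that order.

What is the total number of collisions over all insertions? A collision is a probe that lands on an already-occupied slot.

3

Insert 808: h=7, slot 7 empty -> index 7.
Insert 524: h=11, slot 11 empty -> index 11.
Insert 643: h=11, slot 11 occupied -> index 12.
Insert 758: h=1, slot 1 empty -> index 1.
Insert 201: h=11, slots 11,12 occupied -> index 13.
Table: [∅, 758, ∅, ∅, ∅, ∅, ∅, 808, ∅, ∅, ∅, 524, 643, 201, ∅, ∅, ∅]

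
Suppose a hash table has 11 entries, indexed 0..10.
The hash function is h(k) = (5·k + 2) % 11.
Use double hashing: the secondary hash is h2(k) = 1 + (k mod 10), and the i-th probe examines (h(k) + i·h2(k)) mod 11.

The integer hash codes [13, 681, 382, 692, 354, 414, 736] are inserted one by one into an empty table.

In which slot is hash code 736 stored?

7

13: h=1 -> slot 1
681: h=8 -> slot 8
382: h=9 -> slot 9
692: h=8, h2=3, probe 8,0 -> slot 0
354: h=1, h2=5, probe 1,6 -> slot 6
414: h=4 -> slot 4
736: h=8, h2=7, probe 8,4,0,7 -> slot 7
Table: [692, 13, -, -, 414, -, 354, 736, 681, 382, -]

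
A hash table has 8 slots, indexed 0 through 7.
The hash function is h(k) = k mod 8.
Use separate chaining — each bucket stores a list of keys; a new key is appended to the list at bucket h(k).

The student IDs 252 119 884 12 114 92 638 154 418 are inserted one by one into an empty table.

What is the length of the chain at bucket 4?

252 -> bucket 4
119 -> bucket 7
884 -> bucket 4 (collision)
12 -> bucket 4 (collision)
114 -> bucket 2
92 -> bucket 4 (collision)
638 -> bucket 6
154 -> bucket 2 (collision)
418 -> bucket 2 (collision)
Final buckets:
0: ∅
1: ∅
2: 114 -> 154 -> 418
3: ∅
4: 252 -> 884 -> 12 -> 92
5: ∅
6: 638
7: 119

4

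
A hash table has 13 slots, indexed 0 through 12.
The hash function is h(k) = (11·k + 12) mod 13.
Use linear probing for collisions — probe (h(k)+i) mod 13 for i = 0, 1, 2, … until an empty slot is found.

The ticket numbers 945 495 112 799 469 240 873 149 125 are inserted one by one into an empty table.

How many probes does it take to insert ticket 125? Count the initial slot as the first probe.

Insert 945: h=7, slot 7 empty → index 7.
Insert 495: h=10, slot 10 empty → index 10.
Insert 112: h=9, slot 9 empty → index 9.
Insert 799: h=0, slot 0 empty → index 0.
Insert 469: h=10, slot 10 occupied → index 11.
Insert 240: h=0, slot 0 occupied → index 1.
Insert 873: h=8, slot 8 empty → index 8.
Insert 149: h=0, slots 0,1 occupied → index 2.
Insert 125: h=9, slots 9,10,11 occupied → index 12.
Table: [799, 240, 149, ∅, ∅, ∅, ∅, 945, 873, 112, 495, 469, 125]

4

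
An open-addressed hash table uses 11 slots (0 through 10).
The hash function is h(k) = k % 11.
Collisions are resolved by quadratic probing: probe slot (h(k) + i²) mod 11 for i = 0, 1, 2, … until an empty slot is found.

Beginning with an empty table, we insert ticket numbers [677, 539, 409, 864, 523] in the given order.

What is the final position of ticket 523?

Insert 677: h=6, slot 6 empty -> index 6.
Insert 539: h=0, slot 0 empty -> index 0.
Insert 409: h=2, slot 2 empty -> index 2.
Insert 864: h=6, slot 6 occupied -> index 7.
Insert 523: h=6, slots 6,7 occupied -> index 10.
Table: [539, —, 409, —, —, —, 677, 864, —, —, 523]

10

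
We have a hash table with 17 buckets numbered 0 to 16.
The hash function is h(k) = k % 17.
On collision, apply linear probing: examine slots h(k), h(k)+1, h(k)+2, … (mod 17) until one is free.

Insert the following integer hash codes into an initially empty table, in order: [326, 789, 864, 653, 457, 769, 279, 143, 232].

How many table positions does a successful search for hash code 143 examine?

326: h=3 -> slot 3
789: h=7 -> slot 7
864: h=14 -> slot 14
653: h=7, probe 7,8 -> slot 8
457: h=15 -> slot 15
769: h=4 -> slot 4
279: h=7, probe 7,8,9 -> slot 9
143: h=7, probe 7,8,9,10 -> slot 10
232: h=11 -> slot 11
Table: [_, _, _, 326, 769, _, _, 789, 653, 279, 143, 232, _, _, 864, 457, _]
Lookup 143: h=7, probe 7,8,9,10 → found at 10.

4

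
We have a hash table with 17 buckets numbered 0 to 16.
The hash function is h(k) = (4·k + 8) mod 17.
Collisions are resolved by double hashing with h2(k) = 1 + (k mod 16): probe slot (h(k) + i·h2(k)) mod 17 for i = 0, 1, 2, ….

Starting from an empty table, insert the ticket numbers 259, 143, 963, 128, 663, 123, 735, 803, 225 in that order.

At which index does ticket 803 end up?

11

259: h=7 → slot 7
143: h=2 → slot 2
963: h=1 → slot 1
128: h=10 → slot 10
663: h=8 → slot 8
123: h=7, h2=12, probe 7,2,14 → slot 14
735: h=7, h2=16, probe 7,6 → slot 6
803: h=7, h2=4, probe 7,11 → slot 11
225: h=7, h2=2, probe 7,9 → slot 9
Table: [∅, 963, 143, ∅, ∅, ∅, 735, 259, 663, 225, 128, 803, ∅, ∅, 123, ∅, ∅]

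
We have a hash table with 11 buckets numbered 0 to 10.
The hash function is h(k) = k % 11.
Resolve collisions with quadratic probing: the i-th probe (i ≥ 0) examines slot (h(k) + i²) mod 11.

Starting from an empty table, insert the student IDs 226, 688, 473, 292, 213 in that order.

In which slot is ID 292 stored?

10

226: h=6 => slot 6
688: h=6, probe 6,7 => slot 7
473: h=0 => slot 0
292: h=6, probe 6,7,10 => slot 10
213: h=4 => slot 4
Table: [473, -, -, -, 213, -, 226, 688, -, -, 292]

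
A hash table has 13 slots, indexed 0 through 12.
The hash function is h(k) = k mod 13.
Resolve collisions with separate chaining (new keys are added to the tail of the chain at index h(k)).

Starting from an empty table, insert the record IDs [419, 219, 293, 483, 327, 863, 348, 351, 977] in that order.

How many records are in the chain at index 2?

Insert 419: h=3, bucket 3 empty → new chain.
Insert 219: h=11, bucket 11 empty → new chain.
Insert 293: h=7, bucket 7 empty → new chain.
Insert 483: h=2, bucket 2 empty → new chain.
Insert 327: h=2, bucket 2 nonempty → append to chain.
Insert 863: h=5, bucket 5 empty → new chain.
Insert 348: h=10, bucket 10 empty → new chain.
Insert 351: h=0, bucket 0 empty → new chain.
Insert 977: h=2, bucket 2 nonempty → append to chain.
Final buckets:
0: 351
1: ∅
2: 483 -> 327 -> 977
3: 419
4: ∅
5: 863
6: ∅
7: 293
8: ∅
9: ∅
10: 348
11: 219
12: ∅

3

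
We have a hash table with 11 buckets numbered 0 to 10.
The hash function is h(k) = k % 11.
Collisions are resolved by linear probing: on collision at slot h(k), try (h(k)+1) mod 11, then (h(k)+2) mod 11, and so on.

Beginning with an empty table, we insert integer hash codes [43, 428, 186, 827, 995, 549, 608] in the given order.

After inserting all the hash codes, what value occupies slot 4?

43 hashes to 10; slot 10 is free => place at 10.
428 hashes to 10; 10 taken => place at 0.
186 hashes to 10; 10,0 taken => place at 1.
827 hashes to 2; slot 2 is free => place at 2.
995 hashes to 5; slot 5 is free => place at 5.
549 hashes to 10; 10,0,1,2 taken => place at 3.
608 hashes to 3; 3 taken => place at 4.
Table: [428, 186, 827, 549, 608, 995, -, -, -, -, 43]

608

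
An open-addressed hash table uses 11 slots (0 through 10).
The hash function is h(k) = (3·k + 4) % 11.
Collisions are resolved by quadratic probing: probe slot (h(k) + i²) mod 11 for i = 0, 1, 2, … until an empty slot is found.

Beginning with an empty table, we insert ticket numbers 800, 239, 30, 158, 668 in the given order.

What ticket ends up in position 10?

30

800 hashes to 6; slot 6 is free => place at 6.
239 hashes to 6; 6 taken => place at 7.
30 hashes to 6; 6,7 taken => place at 10.
158 hashes to 5; slot 5 is free => place at 5.
668 hashes to 6; 6,7,10 taken => place at 4.
Table: [., ., ., ., 668, 158, 800, 239, ., ., 30]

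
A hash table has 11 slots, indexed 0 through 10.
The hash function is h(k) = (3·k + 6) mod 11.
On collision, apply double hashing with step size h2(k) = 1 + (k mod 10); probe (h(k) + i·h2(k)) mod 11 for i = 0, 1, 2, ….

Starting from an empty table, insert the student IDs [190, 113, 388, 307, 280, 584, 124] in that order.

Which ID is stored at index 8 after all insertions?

113

190 hashes to 4; slot 4 is free → place at 4.
113 hashes to 4, h2=4; 4 taken → place at 8.
388 hashes to 4, h2=9; 4 taken → place at 2.
307 hashes to 3; slot 3 is free → place at 3.
280 hashes to 10; slot 10 is free → place at 10.
584 hashes to 9; slot 9 is free → place at 9.
124 hashes to 4, h2=5; 4,9,3,8,2 taken → place at 7.
Table: [-, -, 388, 307, 190, -, -, 124, 113, 584, 280]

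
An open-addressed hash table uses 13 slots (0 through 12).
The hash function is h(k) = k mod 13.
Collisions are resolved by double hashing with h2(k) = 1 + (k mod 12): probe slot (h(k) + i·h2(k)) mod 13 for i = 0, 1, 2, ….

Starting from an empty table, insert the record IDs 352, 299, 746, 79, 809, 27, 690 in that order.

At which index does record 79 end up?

9

352: h=1 => slot 1
299: h=0 => slot 0
746: h=5 => slot 5
79: h=1, h2=8, probe 1,9 => slot 9
809: h=3 => slot 3
27: h=1, h2=4, probe 1,5,9,0,4 => slot 4
690: h=1, h2=7, probe 1,8 => slot 8
Table: [299, 352, -, 809, 27, 746, -, -, 690, 79, -, -, -]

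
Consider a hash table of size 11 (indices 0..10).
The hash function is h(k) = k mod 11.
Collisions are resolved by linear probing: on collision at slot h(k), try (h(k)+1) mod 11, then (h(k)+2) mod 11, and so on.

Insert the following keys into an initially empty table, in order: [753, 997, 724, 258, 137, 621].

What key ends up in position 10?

621

Insert 753: h=5, slot 5 empty => index 5.
Insert 997: h=7, slot 7 empty => index 7.
Insert 724: h=9, slot 9 empty => index 9.
Insert 258: h=5, slot 5 occupied => index 6.
Insert 137: h=5, slots 5,6,7 occupied => index 8.
Insert 621: h=5, slots 5,6,7,8,9 occupied => index 10.
Table: [-, -, -, -, -, 753, 258, 997, 137, 724, 621]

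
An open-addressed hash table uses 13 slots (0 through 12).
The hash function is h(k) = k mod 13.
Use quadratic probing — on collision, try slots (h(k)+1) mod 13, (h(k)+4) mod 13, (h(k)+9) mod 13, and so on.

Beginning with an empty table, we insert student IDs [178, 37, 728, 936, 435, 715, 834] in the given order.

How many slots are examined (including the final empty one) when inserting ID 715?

178 hashes to 9; slot 9 is free → place at 9.
37 hashes to 11; slot 11 is free → place at 11.
728 hashes to 0; slot 0 is free → place at 0.
936 hashes to 0; 0 taken → place at 1.
435 hashes to 6; slot 6 is free → place at 6.
715 hashes to 0; 0,1 taken → place at 4.
834 hashes to 2; slot 2 is free → place at 2.
Table: [728, 936, 834, _, 715, _, 435, _, _, 178, _, 37, _]

3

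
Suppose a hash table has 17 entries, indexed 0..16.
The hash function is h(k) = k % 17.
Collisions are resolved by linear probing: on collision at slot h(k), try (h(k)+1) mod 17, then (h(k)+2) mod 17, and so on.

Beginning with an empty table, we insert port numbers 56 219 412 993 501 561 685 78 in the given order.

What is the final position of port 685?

6

56: h=5 → slot 5
219: h=15 → slot 15
412: h=4 → slot 4
993: h=7 → slot 7
501: h=8 → slot 8
561: h=0 → slot 0
685: h=5, probe 5,6 → slot 6
78: h=10 → slot 10
Table: [561, ∅, ∅, ∅, 412, 56, 685, 993, 501, ∅, 78, ∅, ∅, ∅, ∅, 219, ∅]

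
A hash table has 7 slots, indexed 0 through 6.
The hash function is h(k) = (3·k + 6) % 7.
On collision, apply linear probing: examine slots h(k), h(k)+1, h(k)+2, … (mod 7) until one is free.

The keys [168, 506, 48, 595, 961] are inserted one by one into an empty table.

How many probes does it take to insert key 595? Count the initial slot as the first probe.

168 hashes to 6; slot 6 is free => place at 6.
506 hashes to 5; slot 5 is free => place at 5.
48 hashes to 3; slot 3 is free => place at 3.
595 hashes to 6; 6 taken => place at 0.
961 hashes to 5; 5,6,0 taken => place at 1.
Table: [595, 961, —, 48, —, 506, 168]

2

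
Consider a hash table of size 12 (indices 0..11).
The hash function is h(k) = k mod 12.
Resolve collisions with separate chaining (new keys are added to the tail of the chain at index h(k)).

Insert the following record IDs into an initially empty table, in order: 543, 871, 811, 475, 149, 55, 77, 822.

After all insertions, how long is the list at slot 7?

Insert 543: h=3, bucket 3 empty -> new chain.
Insert 871: h=7, bucket 7 empty -> new chain.
Insert 811: h=7, bucket 7 nonempty -> append to chain.
Insert 475: h=7, bucket 7 nonempty -> append to chain.
Insert 149: h=5, bucket 5 empty -> new chain.
Insert 55: h=7, bucket 7 nonempty -> append to chain.
Insert 77: h=5, bucket 5 nonempty -> append to chain.
Insert 822: h=6, bucket 6 empty -> new chain.
Final buckets:
0: ∅
1: ∅
2: ∅
3: 543
4: ∅
5: 149 -> 77
6: 822
7: 871 -> 811 -> 475 -> 55
8: ∅
9: ∅
10: ∅
11: ∅

4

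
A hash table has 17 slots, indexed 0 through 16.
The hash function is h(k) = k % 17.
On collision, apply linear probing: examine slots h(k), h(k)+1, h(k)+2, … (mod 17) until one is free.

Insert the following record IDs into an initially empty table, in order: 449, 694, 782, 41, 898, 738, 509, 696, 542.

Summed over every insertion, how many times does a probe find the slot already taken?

10

Insert 449: h=7, slot 7 empty -> index 7.
Insert 694: h=14, slot 14 empty -> index 14.
Insert 782: h=0, slot 0 empty -> index 0.
Insert 41: h=7, slot 7 occupied -> index 8.
Insert 898: h=14, slot 14 occupied -> index 15.
Insert 738: h=7, slots 7,8 occupied -> index 9.
Insert 509: h=16, slot 16 empty -> index 16.
Insert 696: h=16, slots 16,0 occupied -> index 1.
Insert 542: h=15, slots 15,16,0,1 occupied -> index 2.
Table: [782, 696, 542, ∅, ∅, ∅, ∅, 449, 41, 738, ∅, ∅, ∅, ∅, 694, 898, 509]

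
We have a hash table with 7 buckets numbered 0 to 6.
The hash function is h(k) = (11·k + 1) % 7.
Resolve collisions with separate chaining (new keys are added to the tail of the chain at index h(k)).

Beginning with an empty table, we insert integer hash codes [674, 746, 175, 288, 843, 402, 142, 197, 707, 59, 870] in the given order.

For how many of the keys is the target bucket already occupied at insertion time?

Insert 674: h=2, bucket 2 empty → new chain.
Insert 746: h=3, bucket 3 empty → new chain.
Insert 175: h=1, bucket 1 empty → new chain.
Insert 288: h=5, bucket 5 empty → new chain.
Insert 843: h=6, bucket 6 empty → new chain.
Insert 402: h=6, bucket 6 nonempty → append to chain.
Insert 142: h=2, bucket 2 nonempty → append to chain.
Insert 197: h=5, bucket 5 nonempty → append to chain.
Insert 707: h=1, bucket 1 nonempty → append to chain.
Insert 59: h=6, bucket 6 nonempty → append to chain.
Insert 870: h=2, bucket 2 nonempty → append to chain.
Final buckets:
0: _
1: 175 -> 707
2: 674 -> 142 -> 870
3: 746
4: _
5: 288 -> 197
6: 843 -> 402 -> 59

6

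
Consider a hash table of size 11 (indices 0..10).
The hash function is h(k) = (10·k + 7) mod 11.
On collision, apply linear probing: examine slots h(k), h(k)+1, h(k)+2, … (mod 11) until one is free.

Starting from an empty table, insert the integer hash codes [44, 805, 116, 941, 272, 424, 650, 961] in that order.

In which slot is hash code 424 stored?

3

44: h=7 -> slot 7
805: h=5 -> slot 5
116: h=1 -> slot 1
941: h=1, probe 1,2 -> slot 2
272: h=10 -> slot 10
424: h=1, probe 1,2,3 -> slot 3
650: h=6 -> slot 6
961: h=3, probe 3,4 -> slot 4
Table: [—, 116, 941, 424, 961, 805, 650, 44, —, —, 272]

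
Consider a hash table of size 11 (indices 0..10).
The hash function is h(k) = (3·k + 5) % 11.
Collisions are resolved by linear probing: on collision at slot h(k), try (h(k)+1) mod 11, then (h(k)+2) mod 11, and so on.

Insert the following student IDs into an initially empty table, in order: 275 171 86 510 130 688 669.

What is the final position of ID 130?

275: h=5 → slot 5
171: h=1 → slot 1
86: h=10 → slot 10
510: h=6 → slot 6
130: h=10, probe 10,0 → slot 0
688: h=1, probe 1,2 → slot 2
669: h=10, probe 10,0,1,2,3 → slot 3
Table: [130, 171, 688, 669, _, 275, 510, _, _, _, 86]

0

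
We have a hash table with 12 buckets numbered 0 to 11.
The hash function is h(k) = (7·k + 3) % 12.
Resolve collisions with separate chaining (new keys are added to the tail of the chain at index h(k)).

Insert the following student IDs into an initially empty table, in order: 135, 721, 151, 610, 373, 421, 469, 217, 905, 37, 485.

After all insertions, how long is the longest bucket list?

Insert 135: h=0, bucket 0 empty -> new chain.
Insert 721: h=10, bucket 10 empty -> new chain.
Insert 151: h=4, bucket 4 empty -> new chain.
Insert 610: h=1, bucket 1 empty -> new chain.
Insert 373: h=10, bucket 10 nonempty -> append to chain.
Insert 421: h=10, bucket 10 nonempty -> append to chain.
Insert 469: h=10, bucket 10 nonempty -> append to chain.
Insert 217: h=10, bucket 10 nonempty -> append to chain.
Insert 905: h=2, bucket 2 empty -> new chain.
Insert 37: h=10, bucket 10 nonempty -> append to chain.
Insert 485: h=2, bucket 2 nonempty -> append to chain.
Final buckets:
0: 135
1: 610
2: 905 -> 485
3: —
4: 151
5: —
6: —
7: —
8: —
9: —
10: 721 -> 373 -> 421 -> 469 -> 217 -> 37
11: —

6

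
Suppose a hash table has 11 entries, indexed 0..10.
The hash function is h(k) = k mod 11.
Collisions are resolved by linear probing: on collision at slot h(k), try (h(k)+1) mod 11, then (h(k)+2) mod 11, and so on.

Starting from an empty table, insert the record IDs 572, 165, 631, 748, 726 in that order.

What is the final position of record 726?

572 hashes to 0; slot 0 is free → place at 0.
165 hashes to 0; 0 taken → place at 1.
631 hashes to 4; slot 4 is free → place at 4.
748 hashes to 0; 0,1 taken → place at 2.
726 hashes to 0; 0,1,2 taken → place at 3.
Table: [572, 165, 748, 726, 631, ., ., ., ., ., .]

3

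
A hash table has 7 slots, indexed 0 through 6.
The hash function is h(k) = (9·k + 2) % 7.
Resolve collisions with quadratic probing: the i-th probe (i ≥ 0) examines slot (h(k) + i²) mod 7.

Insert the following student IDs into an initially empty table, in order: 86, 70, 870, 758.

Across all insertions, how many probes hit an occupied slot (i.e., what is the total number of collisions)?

Insert 86: h=6, slot 6 empty → index 6.
Insert 70: h=2, slot 2 empty → index 2.
Insert 870: h=6, slot 6 occupied → index 0.
Insert 758: h=6, slots 6,0 occupied → index 3.
Table: [870, ., 70, 758, ., ., 86]

3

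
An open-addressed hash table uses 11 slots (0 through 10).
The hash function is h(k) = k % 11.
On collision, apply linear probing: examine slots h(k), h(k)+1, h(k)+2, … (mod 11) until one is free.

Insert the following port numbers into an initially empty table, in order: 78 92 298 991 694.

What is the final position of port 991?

3

Insert 78: h=1, slot 1 empty -> index 1.
Insert 92: h=4, slot 4 empty -> index 4.
Insert 298: h=1, slot 1 occupied -> index 2.
Insert 991: h=1, slots 1,2 occupied -> index 3.
Insert 694: h=1, slots 1,2,3,4 occupied -> index 5.
Table: [∅, 78, 298, 991, 92, 694, ∅, ∅, ∅, ∅, ∅]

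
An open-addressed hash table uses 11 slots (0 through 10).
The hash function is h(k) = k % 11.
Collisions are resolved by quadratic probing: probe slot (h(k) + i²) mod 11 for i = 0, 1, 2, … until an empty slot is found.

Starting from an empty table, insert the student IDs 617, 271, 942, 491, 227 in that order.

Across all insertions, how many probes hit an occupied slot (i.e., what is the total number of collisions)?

6

617: h=1 => slot 1
271: h=7 => slot 7
942: h=7, probe 7,8 => slot 8
491: h=7, probe 7,8,0 => slot 0
227: h=7, probe 7,8,0,5 => slot 5
Table: [491, 617, ∅, ∅, ∅, 227, ∅, 271, 942, ∅, ∅]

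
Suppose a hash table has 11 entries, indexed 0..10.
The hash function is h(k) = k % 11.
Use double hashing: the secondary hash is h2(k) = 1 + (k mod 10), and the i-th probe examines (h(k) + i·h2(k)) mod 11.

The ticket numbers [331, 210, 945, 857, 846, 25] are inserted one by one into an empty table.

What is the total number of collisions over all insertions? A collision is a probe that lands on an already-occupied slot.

331: h=1 => slot 1
210: h=1, h2=1, probe 1,2 => slot 2
945: h=10 => slot 10
857: h=10, h2=8, probe 10,7 => slot 7
846: h=10, h2=7, probe 10,6 => slot 6
25: h=3 => slot 3
Table: [—, 331, 210, 25, —, —, 846, 857, —, —, 945]

3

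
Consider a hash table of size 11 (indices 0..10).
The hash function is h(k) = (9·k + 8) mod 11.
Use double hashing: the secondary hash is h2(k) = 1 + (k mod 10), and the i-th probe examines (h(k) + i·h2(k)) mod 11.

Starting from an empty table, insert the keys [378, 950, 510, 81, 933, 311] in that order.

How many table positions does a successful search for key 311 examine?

378: h=0 -> slot 0
950: h=0, h2=1, probe 0,1 -> slot 1
510: h=0, h2=1, probe 0,1,2 -> slot 2
81: h=0, h2=2, probe 0,2,4 -> slot 4
933: h=1, h2=4, probe 1,5 -> slot 5
311: h=2, h2=2, probe 2,4,6 -> slot 6
Table: [378, 950, 510, ∅, 81, 933, 311, ∅, ∅, ∅, ∅]
Lookup 311: h=2, h2=2, probe 2,4,6 → found at 6.

3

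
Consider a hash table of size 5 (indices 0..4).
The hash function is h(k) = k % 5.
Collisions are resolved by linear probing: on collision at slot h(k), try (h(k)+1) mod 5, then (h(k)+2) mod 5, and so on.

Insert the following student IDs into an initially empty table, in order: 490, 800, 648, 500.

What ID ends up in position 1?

800

490 hashes to 0; slot 0 is free -> place at 0.
800 hashes to 0; 0 taken -> place at 1.
648 hashes to 3; slot 3 is free -> place at 3.
500 hashes to 0; 0,1 taken -> place at 2.
Table: [490, 800, 500, 648, -]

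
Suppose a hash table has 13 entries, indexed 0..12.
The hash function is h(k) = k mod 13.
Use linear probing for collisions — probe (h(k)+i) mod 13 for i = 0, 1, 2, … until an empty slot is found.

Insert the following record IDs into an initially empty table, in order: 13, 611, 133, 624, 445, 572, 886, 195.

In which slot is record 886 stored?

6

13: h=0 → slot 0
611: h=0, probe 0,1 → slot 1
133: h=3 → slot 3
624: h=0, probe 0,1,2 → slot 2
445: h=3, probe 3,4 → slot 4
572: h=0, probe 0,1,2,3,4,5 → slot 5
886: h=2, probe 2,3,4,5,6 → slot 6
195: h=0, probe 0,1,2,3,4,5,6,7 → slot 7
Table: [13, 611, 624, 133, 445, 572, 886, 195, _, _, _, _, _]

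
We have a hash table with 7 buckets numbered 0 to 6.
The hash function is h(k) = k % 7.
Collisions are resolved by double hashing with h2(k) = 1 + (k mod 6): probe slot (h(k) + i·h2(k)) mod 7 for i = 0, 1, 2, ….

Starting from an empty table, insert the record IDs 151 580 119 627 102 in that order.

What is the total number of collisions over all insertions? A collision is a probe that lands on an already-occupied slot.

2

151 hashes to 4; slot 4 is free => place at 4.
580 hashes to 6; slot 6 is free => place at 6.
119 hashes to 0; slot 0 is free => place at 0.
627 hashes to 4, h2=4; 4 taken => place at 1.
102 hashes to 4, h2=1; 4 taken => place at 5.
Table: [119, 627, —, —, 151, 102, 580]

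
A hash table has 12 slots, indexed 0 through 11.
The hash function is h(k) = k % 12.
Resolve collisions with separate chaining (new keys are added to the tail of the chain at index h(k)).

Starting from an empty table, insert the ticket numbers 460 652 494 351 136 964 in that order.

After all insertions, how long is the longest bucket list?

4

460 → bucket 4
652 → bucket 4 (collision)
494 → bucket 2
351 → bucket 3
136 → bucket 4 (collision)
964 → bucket 4 (collision)
Final buckets:
0: ∅
1: ∅
2: 494
3: 351
4: 460 -> 652 -> 136 -> 964
5: ∅
6: ∅
7: ∅
8: ∅
9: ∅
10: ∅
11: ∅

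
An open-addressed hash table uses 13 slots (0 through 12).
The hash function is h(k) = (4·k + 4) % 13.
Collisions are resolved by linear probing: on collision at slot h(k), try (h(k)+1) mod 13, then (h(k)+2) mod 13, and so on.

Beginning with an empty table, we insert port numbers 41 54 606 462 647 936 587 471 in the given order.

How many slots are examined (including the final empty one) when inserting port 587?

41: h=12 → slot 12
54: h=12, probe 12,0 → slot 0
606: h=10 → slot 10
462: h=6 → slot 6
647: h=5 → slot 5
936: h=4 → slot 4
587: h=12, probe 12,0,1 → slot 1
471: h=3 → slot 3
Table: [54, 587, —, 471, 936, 647, 462, —, —, —, 606, —, 41]

3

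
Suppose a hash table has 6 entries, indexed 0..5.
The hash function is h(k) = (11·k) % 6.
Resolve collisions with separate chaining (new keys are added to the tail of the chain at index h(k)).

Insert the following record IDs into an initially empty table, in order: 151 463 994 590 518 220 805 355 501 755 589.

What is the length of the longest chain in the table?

5

151 -> bucket 5
463 -> bucket 5 (collision)
994 -> bucket 2
590 -> bucket 4
518 -> bucket 4 (collision)
220 -> bucket 2 (collision)
805 -> bucket 5 (collision)
355 -> bucket 5 (collision)
501 -> bucket 3
755 -> bucket 1
589 -> bucket 5 (collision)
Final buckets:
0: .
1: 755
2: 994 -> 220
3: 501
4: 590 -> 518
5: 151 -> 463 -> 805 -> 355 -> 589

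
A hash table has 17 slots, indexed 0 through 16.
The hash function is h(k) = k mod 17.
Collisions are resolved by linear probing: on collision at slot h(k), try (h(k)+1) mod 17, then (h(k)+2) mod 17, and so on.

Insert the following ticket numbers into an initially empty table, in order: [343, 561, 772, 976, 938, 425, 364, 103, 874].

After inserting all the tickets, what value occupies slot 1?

343 hashes to 3; slot 3 is free -> place at 3.
561 hashes to 0; slot 0 is free -> place at 0.
772 hashes to 7; slot 7 is free -> place at 7.
976 hashes to 7; 7 taken -> place at 8.
938 hashes to 3; 3 taken -> place at 4.
425 hashes to 0; 0 taken -> place at 1.
364 hashes to 7; 7,8 taken -> place at 9.
103 hashes to 1; 1 taken -> place at 2.
874 hashes to 7; 7,8,9 taken -> place at 10.
Table: [561, 425, 103, 343, 938, _, _, 772, 976, 364, 874, _, _, _, _, _, _]

425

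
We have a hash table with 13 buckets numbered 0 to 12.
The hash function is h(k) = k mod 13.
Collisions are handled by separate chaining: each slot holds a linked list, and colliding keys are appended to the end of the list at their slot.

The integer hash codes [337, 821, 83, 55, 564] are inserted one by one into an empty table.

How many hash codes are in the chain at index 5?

2

337 → bucket 12
821 → bucket 2
83 → bucket 5
55 → bucket 3
564 → bucket 5 (collision)
Final buckets:
0: -
1: -
2: 821
3: 55
4: -
5: 83 -> 564
6: -
7: -
8: -
9: -
10: -
11: -
12: 337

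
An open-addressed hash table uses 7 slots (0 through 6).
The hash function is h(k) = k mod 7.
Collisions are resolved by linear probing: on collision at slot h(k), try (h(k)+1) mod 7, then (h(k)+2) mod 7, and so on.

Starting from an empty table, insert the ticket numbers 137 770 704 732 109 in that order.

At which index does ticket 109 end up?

1

Insert 137: h=4, slot 4 empty -> index 4.
Insert 770: h=0, slot 0 empty -> index 0.
Insert 704: h=4, slot 4 occupied -> index 5.
Insert 732: h=4, slots 4,5 occupied -> index 6.
Insert 109: h=4, slots 4,5,6,0 occupied -> index 1.
Table: [770, 109, —, —, 137, 704, 732]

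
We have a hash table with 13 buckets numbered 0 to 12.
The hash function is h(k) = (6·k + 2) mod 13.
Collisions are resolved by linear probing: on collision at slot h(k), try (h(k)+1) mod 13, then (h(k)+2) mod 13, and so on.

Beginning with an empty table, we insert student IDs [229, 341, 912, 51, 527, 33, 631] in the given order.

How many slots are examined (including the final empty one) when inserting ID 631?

4

229: h=11 → slot 11
341: h=7 → slot 7
912: h=1 → slot 1
51: h=9 → slot 9
527: h=5 → slot 5
33: h=5, probe 5,6 → slot 6
631: h=5, probe 5,6,7,8 → slot 8
Table: [_, 912, _, _, _, 527, 33, 341, 631, 51, _, 229, _]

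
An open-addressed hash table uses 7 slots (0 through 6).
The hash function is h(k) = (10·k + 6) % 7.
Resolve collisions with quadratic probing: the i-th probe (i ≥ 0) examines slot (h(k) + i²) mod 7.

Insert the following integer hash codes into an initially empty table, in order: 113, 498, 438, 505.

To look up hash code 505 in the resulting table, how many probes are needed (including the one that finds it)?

Insert 113: h=2, slot 2 empty -> index 2.
Insert 498: h=2, slot 2 occupied -> index 3.
Insert 438: h=4, slot 4 empty -> index 4.
Insert 505: h=2, slots 2,3 occupied -> index 6.
Table: [_, _, 113, 498, 438, _, 505]
Lookup 505: h=2, probe 2,3,6 → found at 6.

3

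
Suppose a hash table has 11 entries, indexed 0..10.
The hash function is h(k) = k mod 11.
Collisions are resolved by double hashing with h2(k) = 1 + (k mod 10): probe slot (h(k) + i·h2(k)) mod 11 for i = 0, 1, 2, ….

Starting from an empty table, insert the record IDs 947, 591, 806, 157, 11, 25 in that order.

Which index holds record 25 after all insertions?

9

Insert 947: h=1, slot 1 empty → index 1.
Insert 591: h=8, slot 8 empty → index 8.
Insert 806: h=3, slot 3 empty → index 3.
Insert 157: h=3, h2=8, slot 3 occupied → index 0.
Insert 11: h=0, h2=2, slot 0 occupied → index 2.
Insert 25: h=3, h2=6, slot 3 occupied → index 9.
Table: [157, 947, 11, 806, —, —, —, —, 591, 25, —]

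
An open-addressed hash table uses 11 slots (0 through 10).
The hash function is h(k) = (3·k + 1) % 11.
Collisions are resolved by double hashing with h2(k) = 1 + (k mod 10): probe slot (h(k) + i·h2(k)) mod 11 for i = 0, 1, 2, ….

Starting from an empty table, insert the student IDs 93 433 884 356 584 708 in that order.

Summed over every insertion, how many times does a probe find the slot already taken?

3

93: h=5 -> slot 5
433: h=2 -> slot 2
884: h=2, h2=5, probe 2,7 -> slot 7
356: h=2, h2=7, probe 2,9 -> slot 9
584: h=4 -> slot 4
708: h=2, h2=9, probe 2,0 -> slot 0
Table: [708, -, 433, -, 584, 93, -, 884, -, 356, -]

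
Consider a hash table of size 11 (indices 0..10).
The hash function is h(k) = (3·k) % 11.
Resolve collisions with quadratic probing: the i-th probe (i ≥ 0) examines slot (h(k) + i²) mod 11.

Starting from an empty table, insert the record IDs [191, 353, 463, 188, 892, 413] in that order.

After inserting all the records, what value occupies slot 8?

Insert 191: h=1, slot 1 empty -> index 1.
Insert 353: h=3, slot 3 empty -> index 3.
Insert 463: h=3, slot 3 occupied -> index 4.
Insert 188: h=3, slots 3,4 occupied -> index 7.
Insert 892: h=3, slots 3,4,7,1 occupied -> index 8.
Insert 413: h=7, slots 7,8 occupied -> index 0.
Table: [413, 191, -, 353, 463, -, -, 188, 892, -, -]

892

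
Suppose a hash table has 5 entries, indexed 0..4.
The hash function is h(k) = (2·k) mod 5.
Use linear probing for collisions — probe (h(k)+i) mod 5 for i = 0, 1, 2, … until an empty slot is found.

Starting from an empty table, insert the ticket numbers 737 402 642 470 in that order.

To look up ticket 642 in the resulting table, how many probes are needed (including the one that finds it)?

3

737: h=4 => slot 4
402: h=4, probe 4,0 => slot 0
642: h=4, probe 4,0,1 => slot 1
470: h=0, probe 0,1,2 => slot 2
Table: [402, 642, 470, -, 737]
Lookup 642: h=4, probe 4,0,1 → found at 1.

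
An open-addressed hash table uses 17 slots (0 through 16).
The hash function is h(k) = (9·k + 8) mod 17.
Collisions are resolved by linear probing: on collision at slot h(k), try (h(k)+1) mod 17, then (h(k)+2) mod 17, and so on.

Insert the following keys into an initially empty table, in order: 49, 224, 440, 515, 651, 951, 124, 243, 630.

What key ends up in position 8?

49 hashes to 7; slot 7 is free -> place at 7.
224 hashes to 1; slot 1 is free -> place at 1.
440 hashes to 7; 7 taken -> place at 8.
515 hashes to 2; slot 2 is free -> place at 2.
651 hashes to 2; 2 taken -> place at 3.
951 hashes to 16; slot 16 is free -> place at 16.
124 hashes to 2; 2,3 taken -> place at 4.
243 hashes to 2; 2,3,4 taken -> place at 5.
630 hashes to 0; slot 0 is free -> place at 0.
Table: [630, 224, 515, 651, 124, 243, ∅, 49, 440, ∅, ∅, ∅, ∅, ∅, ∅, ∅, 951]

440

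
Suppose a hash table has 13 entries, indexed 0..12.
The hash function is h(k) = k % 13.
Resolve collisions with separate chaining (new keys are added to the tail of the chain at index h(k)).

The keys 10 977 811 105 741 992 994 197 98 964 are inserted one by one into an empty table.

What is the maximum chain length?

3

Insert 10: h=10, bucket 10 empty -> new chain.
Insert 977: h=2, bucket 2 empty -> new chain.
Insert 811: h=5, bucket 5 empty -> new chain.
Insert 105: h=1, bucket 1 empty -> new chain.
Insert 741: h=0, bucket 0 empty -> new chain.
Insert 992: h=4, bucket 4 empty -> new chain.
Insert 994: h=6, bucket 6 empty -> new chain.
Insert 197: h=2, bucket 2 nonempty -> append to chain.
Insert 98: h=7, bucket 7 empty -> new chain.
Insert 964: h=2, bucket 2 nonempty -> append to chain.
Final buckets:
0: 741
1: 105
2: 977 -> 197 -> 964
3: -
4: 992
5: 811
6: 994
7: 98
8: -
9: -
10: 10
11: -
12: -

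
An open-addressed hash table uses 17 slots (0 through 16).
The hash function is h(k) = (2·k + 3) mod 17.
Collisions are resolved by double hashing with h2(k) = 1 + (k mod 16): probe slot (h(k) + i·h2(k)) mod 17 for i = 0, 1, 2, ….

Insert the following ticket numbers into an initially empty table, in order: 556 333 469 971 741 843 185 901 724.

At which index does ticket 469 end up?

Insert 556: h=10, slot 10 empty → index 10.
Insert 333: h=6, slot 6 empty → index 6.
Insert 469: h=6, h2=6, slot 6 occupied → index 12.
Insert 971: h=7, slot 7 empty → index 7.
Insert 741: h=6, h2=6, slots 6,12 occupied → index 1.
Insert 843: h=6, h2=12, slots 6,1 occupied → index 13.
Insert 185: h=16, slot 16 empty → index 16.
Insert 901: h=3, slot 3 empty → index 3.
Insert 724: h=6, h2=5, slot 6 occupied → index 11.
Table: [—, 741, —, 901, —, —, 333, 971, —, —, 556, 724, 469, 843, —, —, 185]

12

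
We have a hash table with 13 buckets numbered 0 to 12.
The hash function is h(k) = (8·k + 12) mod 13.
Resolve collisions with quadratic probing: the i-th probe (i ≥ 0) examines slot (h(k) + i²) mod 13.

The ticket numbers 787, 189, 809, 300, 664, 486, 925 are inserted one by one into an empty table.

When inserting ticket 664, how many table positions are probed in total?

Insert 787: h=3, slot 3 empty -> index 3.
Insert 189: h=3, slot 3 occupied -> index 4.
Insert 809: h=10, slot 10 empty -> index 10.
Insert 300: h=7, slot 7 empty -> index 7.
Insert 664: h=7, slot 7 occupied -> index 8.
Insert 486: h=0, slot 0 empty -> index 0.
Insert 925: h=2, slot 2 empty -> index 2.
Table: [486, ∅, 925, 787, 189, ∅, ∅, 300, 664, ∅, 809, ∅, ∅]

2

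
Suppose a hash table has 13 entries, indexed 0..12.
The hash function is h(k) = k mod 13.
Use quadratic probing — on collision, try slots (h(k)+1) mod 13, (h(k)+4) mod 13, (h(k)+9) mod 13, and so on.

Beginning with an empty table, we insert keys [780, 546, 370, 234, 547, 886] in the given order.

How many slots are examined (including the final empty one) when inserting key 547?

2

780: h=0 -> slot 0
546: h=0, probe 0,1 -> slot 1
370: h=6 -> slot 6
234: h=0, probe 0,1,4 -> slot 4
547: h=1, probe 1,2 -> slot 2
886: h=2, probe 2,3 -> slot 3
Table: [780, 546, 547, 886, 234, ., 370, ., ., ., ., ., .]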